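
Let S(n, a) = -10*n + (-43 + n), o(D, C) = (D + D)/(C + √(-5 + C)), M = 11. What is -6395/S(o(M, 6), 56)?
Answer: 44765/499 ≈ 89.709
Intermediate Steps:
o(D, C) = 2*D/(C + √(-5 + C)) (o(D, C) = (2*D)/(C + √(-5 + C)) = 2*D/(C + √(-5 + C)))
S(n, a) = -43 - 9*n
-6395/S(o(M, 6), 56) = -6395/(-43 - 18*11/(6 + √(-5 + 6))) = -6395/(-43 - 18*11/(6 + √1)) = -6395/(-43 - 18*11/(6 + 1)) = -6395/(-43 - 18*11/7) = -6395/(-43 - 9*22/7) = -6395/(-43 - 198/7) = -6395/(-499/7) = -6395*(-7/499) = 44765/499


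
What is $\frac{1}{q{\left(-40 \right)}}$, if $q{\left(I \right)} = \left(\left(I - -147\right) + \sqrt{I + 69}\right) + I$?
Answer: $\frac{67}{4460} - \frac{\sqrt{29}}{4460} \approx 0.013815$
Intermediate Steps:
$q{\left(I \right)} = 147 + \sqrt{69 + I} + 2 I$ ($q{\left(I \right)} = \left(\left(I + 147\right) + \sqrt{69 + I}\right) + I = \left(\left(147 + I\right) + \sqrt{69 + I}\right) + I = \left(147 + I + \sqrt{69 + I}\right) + I = 147 + \sqrt{69 + I} + 2 I$)
$\frac{1}{q{\left(-40 \right)}} = \frac{1}{147 + \sqrt{69 - 40} + 2 \left(-40\right)} = \frac{1}{147 + \sqrt{29} - 80} = \frac{1}{67 + \sqrt{29}}$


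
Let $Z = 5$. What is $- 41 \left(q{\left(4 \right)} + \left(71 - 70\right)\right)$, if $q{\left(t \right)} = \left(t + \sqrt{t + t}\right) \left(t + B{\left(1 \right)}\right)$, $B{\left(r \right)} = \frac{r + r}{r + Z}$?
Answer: $- \frac{2255}{3} - \frac{1066 \sqrt{2}}{3} \approx -1254.2$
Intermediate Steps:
$B{\left(r \right)} = \frac{2 r}{5 + r}$ ($B{\left(r \right)} = \frac{r + r}{r + 5} = \frac{2 r}{5 + r}$)
$q{\left(t \right)} = \left(\frac{1}{3} + t\right) \left(t + \sqrt{2} \sqrt{t}\right)$ ($q{\left(t \right)} = \left(t + \sqrt{t + t}\right) \left(t + 2 \cdot 1 \frac{1}{5 + 1}\right) = \left(t + \sqrt{2 t}\right) \left(t + 2 \cdot 1 \cdot \frac{1}{6}\right) = \left(t + \sqrt{2} \sqrt{t}\right) \left(t + 2 \cdot 1 \cdot \frac{1}{6}\right) = \left(t + \sqrt{2} \sqrt{t}\right) \left(t + \frac{1}{3}\right) = \left(t + \sqrt{2} \sqrt{t}\right) \left(\frac{1}{3} + t\right) = \left(\frac{1}{3} + t\right) \left(t + \sqrt{2} \sqrt{t}\right)$)
$- 41 \left(q{\left(4 \right)} + \left(71 - 70\right)\right) = - 41 \left(\left(4^{2} + \frac{1}{3} \cdot 4 + \sqrt{2} \cdot 4^{\frac{3}{2}} + \frac{\sqrt{2} \sqrt{4}}{3}\right) + \left(71 - 70\right)\right) = - 41 \left(\left(16 + \frac{4}{3} + \sqrt{2} \cdot 8 + \frac{1}{3} \sqrt{2} \cdot 2\right) + 1\right) = - 41 \left(\left(16 + \frac{4}{3} + 8 \sqrt{2} + \frac{2 \sqrt{2}}{3}\right) + 1\right) = - 41 \left(\left(\frac{52}{3} + \frac{26 \sqrt{2}}{3}\right) + 1\right) = - 41 \left(\frac{55}{3} + \frac{26 \sqrt{2}}{3}\right) = - \frac{2255}{3} - \frac{1066 \sqrt{2}}{3}$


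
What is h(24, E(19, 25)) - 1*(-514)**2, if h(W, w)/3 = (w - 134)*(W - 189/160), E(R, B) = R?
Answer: -8706191/32 ≈ -2.7207e+5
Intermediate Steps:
h(W, w) = 3*(-134 + w)*(-189/160 + W) (h(W, w) = 3*((w - 134)*(W - 189/160)) = 3*((-134 + w)*(W - 189*1/160)) = 3*((-134 + w)*(W - 189/160)) = 3*((-134 + w)*(-189/160 + W)) = 3*(-134 + w)*(-189/160 + W))
h(24, E(19, 25)) - 1*(-514)**2 = (37989/80 - 402*24 - 567/160*19 + 3*24*19) - 1*(-514)**2 = (37989/80 - 9648 - 10773/160 + 1368) - 1*264196 = -251919/32 - 264196 = -8706191/32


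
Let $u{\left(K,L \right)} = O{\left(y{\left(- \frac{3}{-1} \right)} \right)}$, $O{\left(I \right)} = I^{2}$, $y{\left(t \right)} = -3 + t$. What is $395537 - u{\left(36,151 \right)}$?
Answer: $395537$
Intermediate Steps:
$u{\left(K,L \right)} = 0$ ($u{\left(K,L \right)} = \left(-3 - \frac{3}{-1}\right)^{2} = \left(-3 - -3\right)^{2} = \left(-3 + 3\right)^{2} = 0^{2} = 0$)
$395537 - u{\left(36,151 \right)} = 395537 - 0 = 395537 + 0 = 395537$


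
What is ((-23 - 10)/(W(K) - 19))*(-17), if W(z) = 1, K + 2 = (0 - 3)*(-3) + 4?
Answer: -187/6 ≈ -31.167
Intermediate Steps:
K = 11 (K = -2 + ((0 - 3)*(-3) + 4) = -2 + (-3*(-3) + 4) = -2 + (9 + 4) = -2 + 13 = 11)
((-23 - 10)/(W(K) - 19))*(-17) = ((-23 - 10)/(1 - 19))*(-17) = -33/(-18)*(-17) = -33*(-1/18)*(-17) = (11/6)*(-17) = -187/6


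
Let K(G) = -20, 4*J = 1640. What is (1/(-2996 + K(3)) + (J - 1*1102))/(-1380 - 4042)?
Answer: 2087073/16352752 ≈ 0.12763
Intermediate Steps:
J = 410 (J = (¼)*1640 = 410)
(1/(-2996 + K(3)) + (J - 1*1102))/(-1380 - 4042) = (1/(-2996 - 20) + (410 - 1*1102))/(-1380 - 4042) = (1/(-3016) + (410 - 1102))/(-5422) = (-1/3016 - 692)*(-1/5422) = -2087073/3016*(-1/5422) = 2087073/16352752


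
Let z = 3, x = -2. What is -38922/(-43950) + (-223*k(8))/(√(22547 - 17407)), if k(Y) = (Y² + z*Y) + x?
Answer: 6487/7325 - 9589*√1285/1285 ≈ -266.61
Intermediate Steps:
k(Y) = -2 + Y² + 3*Y (k(Y) = (Y² + 3*Y) - 2 = -2 + Y² + 3*Y)
-38922/(-43950) + (-223*k(8))/(√(22547 - 17407)) = -38922/(-43950) + (-223*(-2 + 8² + 3*8))/(√(22547 - 17407)) = -38922*(-1/43950) + (-223*(-2 + 64 + 24))/(√5140) = 6487/7325 + (-223*86)/((2*√1285)) = 6487/7325 - 9589*√1285/1285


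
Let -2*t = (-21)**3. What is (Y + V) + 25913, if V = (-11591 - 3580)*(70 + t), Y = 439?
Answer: -142569867/2 ≈ -7.1285e+7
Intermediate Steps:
t = 9261/2 (t = -1/2*(-21)**3 = -1/2*(-9261) = 9261/2 ≈ 4630.5)
V = -142622571/2 (V = (-11591 - 3580)*(70 + 9261/2) = -15171*9401/2 = -142622571/2 ≈ -7.1311e+7)
(Y + V) + 25913 = (439 - 142622571/2) + 25913 = -142621693/2 + 25913 = -142569867/2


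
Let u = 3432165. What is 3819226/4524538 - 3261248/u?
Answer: -823713349567/7764480482385 ≈ -0.10609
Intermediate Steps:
3819226/4524538 - 3261248/u = 3819226/4524538 - 3261248/3432165 = 3819226*(1/4524538) - 3261248*1/3432165 = 1909613/2262269 - 3261248/3432165 = -823713349567/7764480482385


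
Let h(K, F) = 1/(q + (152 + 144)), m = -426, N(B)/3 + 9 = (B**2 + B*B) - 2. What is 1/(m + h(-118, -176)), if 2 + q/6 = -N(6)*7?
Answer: -7402/3153253 ≈ -0.0023474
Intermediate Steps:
N(B) = -33 + 6*B**2 (N(B) = -27 + 3*((B**2 + B*B) - 2) = -27 + 3*((B**2 + B**2) - 2) = -27 + 3*(2*B**2 - 2) = -27 + 3*(-2 + 2*B**2) = -27 + (-6 + 6*B**2) = -33 + 6*B**2)
q = -7698 (q = -12 + 6*(-(-33 + 6*6**2)*7) = -12 + 6*(-(-33 + 6*36)*7) = -12 + 6*(-(-33 + 216)*7) = -12 + 6*(-1*183*7) = -12 + 6*(-183*7) = -12 + 6*(-1281) = -12 - 7686 = -7698)
h(K, F) = -1/7402 (h(K, F) = 1/(-7698 + (152 + 144)) = 1/(-7698 + 296) = 1/(-7402) = -1/7402)
1/(m + h(-118, -176)) = 1/(-426 - 1/7402) = 1/(-3153253/7402) = -7402/3153253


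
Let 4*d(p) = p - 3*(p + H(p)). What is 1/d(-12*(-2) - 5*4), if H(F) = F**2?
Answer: -1/14 ≈ -0.071429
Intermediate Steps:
d(p) = -3*p**2/4 - p/2 (d(p) = (p - 3*(p + p**2))/4 = (p + (-3*p - 3*p**2))/4 = (-3*p**2 - 2*p)/4 = -3*p**2/4 - p/2)
1/d(-12*(-2) - 5*4) = 1/((-12*(-2) - 5*4)*(-2 - 3*(-12*(-2) - 5*4))/4) = 1/((-3*(-8) - 20)*(-2 - 3*(-3*(-8) - 20))/4) = 1/((24 - 20)*(-2 - 3*(24 - 20))/4) = 1/((1/4)*4*(-2 - 3*4)) = 1/((1/4)*4*(-2 - 12)) = 1/((1/4)*4*(-14)) = 1/(-14) = -1/14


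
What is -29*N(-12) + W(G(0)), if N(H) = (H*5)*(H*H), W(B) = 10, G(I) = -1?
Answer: 250570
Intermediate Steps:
N(H) = 5*H³ (N(H) = (5*H)*H² = 5*H³)
-29*N(-12) + W(G(0)) = -145*(-12)³ + 10 = -145*(-1728) + 10 = -29*(-8640) + 10 = 250560 + 10 = 250570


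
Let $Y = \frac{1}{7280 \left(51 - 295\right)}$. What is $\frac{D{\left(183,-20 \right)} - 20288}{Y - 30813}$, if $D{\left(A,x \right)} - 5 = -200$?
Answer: $\frac{36384362560}{54733748161} \approx 0.66475$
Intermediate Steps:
$D{\left(A,x \right)} = -195$ ($D{\left(A,x \right)} = 5 - 200 = -195$)
$Y = - \frac{1}{1776320}$ ($Y = \frac{1}{7280 \left(51 - 295\right)} = \frac{1}{7280 \left(-244\right)} = \frac{1}{7280} \left(- \frac{1}{244}\right) = - \frac{1}{1776320} \approx -5.6296 \cdot 10^{-7}$)
$\frac{D{\left(183,-20 \right)} - 20288}{Y - 30813} = \frac{-195 - 20288}{- \frac{1}{1776320} - 30813} = - \frac{20483}{- \frac{54733748161}{1776320}} = \left(-20483\right) \left(- \frac{1776320}{54733748161}\right) = \frac{36384362560}{54733748161}$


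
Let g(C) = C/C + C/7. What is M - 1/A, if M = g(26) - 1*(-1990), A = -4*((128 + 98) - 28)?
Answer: 11058703/5544 ≈ 1994.7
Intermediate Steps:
g(C) = 1 + C/7 (g(C) = 1 + C*(⅐) = 1 + C/7)
A = -792 (A = -4*(226 - 28) = -4*198 = -792)
M = 13963/7 (M = (1 + (⅐)*26) - 1*(-1990) = (1 + 26/7) + 1990 = 33/7 + 1990 = 13963/7 ≈ 1994.7)
M - 1/A = 13963/7 - 1/(-792) = 13963/7 - 1*(-1/792) = 13963/7 + 1/792 = 11058703/5544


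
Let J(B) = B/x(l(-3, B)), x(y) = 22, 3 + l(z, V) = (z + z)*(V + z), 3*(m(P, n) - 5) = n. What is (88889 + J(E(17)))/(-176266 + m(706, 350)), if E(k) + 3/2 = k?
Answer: -11733441/23251052 ≈ -0.50464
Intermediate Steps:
m(P, n) = 5 + n/3
E(k) = -3/2 + k
l(z, V) = -3 + 2*z*(V + z) (l(z, V) = -3 + (z + z)*(V + z) = -3 + (2*z)*(V + z) = -3 + 2*z*(V + z))
J(B) = B/22
(88889 + J(E(17)))/(-176266 + m(706, 350)) = (88889 + (-3/2 + 17)/22)/(-176266 + (5 + (⅓)*350)) = (88889 + (1/22)*(31/2))/(-176266 + (5 + 350/3)) = (88889 + 31/44)/(-176266 + 365/3) = 3911147/(44*(-528433/3)) = (3911147/44)*(-3/528433) = -11733441/23251052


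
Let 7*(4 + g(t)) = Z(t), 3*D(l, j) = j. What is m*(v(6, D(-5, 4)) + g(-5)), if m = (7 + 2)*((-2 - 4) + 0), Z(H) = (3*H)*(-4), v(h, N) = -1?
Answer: -1350/7 ≈ -192.86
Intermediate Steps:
D(l, j) = j/3
Z(H) = -12*H
g(t) = -4 - 12*t/7 (g(t) = -4 + (-12*t)/7 = -4 - 12*t/7)
m = -54 (m = 9*(-6 + 0) = 9*(-6) = -54)
m*(v(6, D(-5, 4)) + g(-5)) = -54*(-1 + (-4 - 12/7*(-5))) = -54*(-1 + (-4 + 60/7)) = -54*(-1 + 32/7) = -54*25/7 = -1350/7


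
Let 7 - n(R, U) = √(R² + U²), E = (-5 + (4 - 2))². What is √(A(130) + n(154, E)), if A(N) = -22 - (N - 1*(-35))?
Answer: √(-180 - √23797) ≈ 18.283*I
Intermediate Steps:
A(N) = -57 - N (A(N) = -22 - (N + 35) = -22 - (35 + N) = -22 + (-35 - N) = -57 - N)
E = 9 (E = (-5 + 2)² = (-3)² = 9)
n(R, U) = 7 - √(R² + U²)
√(A(130) + n(154, E)) = √((-57 - 1*130) + (7 - √(154² + 9²))) = √((-57 - 130) + (7 - √(23716 + 81))) = √(-187 + (7 - √23797)) = √(-180 - √23797)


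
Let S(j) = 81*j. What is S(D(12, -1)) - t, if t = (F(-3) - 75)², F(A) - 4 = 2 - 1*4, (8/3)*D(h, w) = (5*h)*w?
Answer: -14303/2 ≈ -7151.5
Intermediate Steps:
D(h, w) = 15*h*w/8 (D(h, w) = 3*((5*h)*w)/8 = 3*(5*h*w)/8 = 15*h*w/8)
F(A) = 2 (F(A) = 4 + (2 - 1*4) = 4 + (2 - 4) = 4 - 2 = 2)
t = 5329 (t = (2 - 75)² = (-73)² = 5329)
S(D(12, -1)) - t = 81*((15/8)*12*(-1)) - 1*5329 = 81*(-45/2) - 5329 = -3645/2 - 5329 = -14303/2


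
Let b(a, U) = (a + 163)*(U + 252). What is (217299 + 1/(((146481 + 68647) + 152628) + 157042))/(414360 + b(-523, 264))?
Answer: 114038080603/119968822800 ≈ 0.95056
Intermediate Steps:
b(a, U) = (163 + a)*(252 + U)
(217299 + 1/(((146481 + 68647) + 152628) + 157042))/(414360 + b(-523, 264)) = (217299 + 1/(((146481 + 68647) + 152628) + 157042))/(414360 + (41076 + 163*264 + 252*(-523) + 264*(-523))) = (217299 + 1/((215128 + 152628) + 157042))/(414360 + (41076 + 43032 - 131796 - 138072)) = (217299 + 1/(367756 + 157042))/(414360 - 185760) = (217299 + 1/524798)/228600 = (217299 + 1/524798)*(1/228600) = (114038080603/524798)*(1/228600) = 114038080603/119968822800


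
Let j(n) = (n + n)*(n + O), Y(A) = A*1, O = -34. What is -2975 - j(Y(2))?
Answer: -2847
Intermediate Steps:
Y(A) = A
j(n) = 2*n*(-34 + n) (j(n) = (n + n)*(n - 34) = (2*n)*(-34 + n) = 2*n*(-34 + n))
-2975 - j(Y(2)) = -2975 - 2*2*(-34 + 2) = -2975 - 2*2*(-32) = -2975 - 1*(-128) = -2975 + 128 = -2847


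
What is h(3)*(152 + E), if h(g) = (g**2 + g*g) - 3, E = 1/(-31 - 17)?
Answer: 36475/16 ≈ 2279.7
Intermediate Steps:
E = -1/48 (E = 1/(-48) = -1/48 ≈ -0.020833)
h(g) = -3 + 2*g**2 (h(g) = (g**2 + g**2) - 3 = 2*g**2 - 3 = -3 + 2*g**2)
h(3)*(152 + E) = (-3 + 2*3**2)*(152 - 1/48) = (-3 + 2*9)*(7295/48) = (-3 + 18)*(7295/48) = 15*(7295/48) = 36475/16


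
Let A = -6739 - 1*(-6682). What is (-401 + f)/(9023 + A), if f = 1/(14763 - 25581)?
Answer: -4338019/96994188 ≈ -0.044725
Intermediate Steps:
f = -1/10818 (f = 1/(-10818) = -1/10818 ≈ -9.2439e-5)
A = -57 (A = -6739 + 6682 = -57)
(-401 + f)/(9023 + A) = (-401 - 1/10818)/(9023 - 57) = -4338019/10818/8966 = -4338019/10818*1/8966 = -4338019/96994188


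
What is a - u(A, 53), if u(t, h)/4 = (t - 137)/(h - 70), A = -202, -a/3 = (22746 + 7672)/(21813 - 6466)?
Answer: -22361850/260899 ≈ -85.711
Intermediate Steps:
a = -91254/15347 (a = -3*(22746 + 7672)/(21813 - 6466) = -91254/15347 ≈ -5.9460)
u(t, h) = 4*(-137 + t)/(-70 + h) (u(t, h) = 4*((t - 137)/(h - 70)) = 4*((-137 + t)/(-70 + h)) = 4*(-137 + t)/(-70 + h))
a - u(A, 53) = -91254/15347 - 4*(-137 - 202)/(-70 + 53) = -91254/15347 - 4*(-339)/(-17) = -91254/15347 - 4*(-1)*(-339)/17 = -91254/15347 - 1*1356/17 = -91254/15347 - 1356/17 = -22361850/260899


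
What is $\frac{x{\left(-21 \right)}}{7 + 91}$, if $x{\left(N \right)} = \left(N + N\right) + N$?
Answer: $- \frac{9}{14} \approx -0.64286$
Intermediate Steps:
$x{\left(N \right)} = 3 N$ ($x{\left(N \right)} = 2 N + N = 3 N$)
$\frac{x{\left(-21 \right)}}{7 + 91} = \frac{3 \left(-21\right)}{7 + 91} = - \frac{63}{98} = \left(-63\right) \frac{1}{98} = - \frac{9}{14}$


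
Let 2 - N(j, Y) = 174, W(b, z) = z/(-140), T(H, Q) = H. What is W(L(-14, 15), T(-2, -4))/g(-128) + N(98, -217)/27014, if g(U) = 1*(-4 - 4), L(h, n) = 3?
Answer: -61667/7563920 ≈ -0.0081528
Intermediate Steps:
W(b, z) = -z/140 (W(b, z) = z*(-1/140) = -z/140)
N(j, Y) = -172 (N(j, Y) = 2 - 1*174 = 2 - 174 = -172)
g(U) = -8 (g(U) = 1*(-8) = -8)
W(L(-14, 15), T(-2, -4))/g(-128) + N(98, -217)/27014 = -1/140*(-2)/(-8) - 172/27014 = (1/70)*(-⅛) - 172*1/27014 = -1/560 - 86/13507 = -61667/7563920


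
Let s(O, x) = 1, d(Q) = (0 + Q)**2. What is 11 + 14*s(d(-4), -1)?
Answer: 25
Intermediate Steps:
d(Q) = Q**2
11 + 14*s(d(-4), -1) = 11 + 14*1 = 11 + 14 = 25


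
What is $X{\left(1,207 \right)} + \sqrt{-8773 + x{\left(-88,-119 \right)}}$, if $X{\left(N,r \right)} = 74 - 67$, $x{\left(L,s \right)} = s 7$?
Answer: $7 + i \sqrt{9606} \approx 7.0 + 98.01 i$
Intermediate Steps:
$x{\left(L,s \right)} = 7 s$
$X{\left(N,r \right)} = 7$ ($X{\left(N,r \right)} = 74 - 67 = 7$)
$X{\left(1,207 \right)} + \sqrt{-8773 + x{\left(-88,-119 \right)}} = 7 + \sqrt{-8773 + 7 \left(-119\right)} = 7 + \sqrt{-8773 - 833} = 7 + \sqrt{-9606} = 7 + i \sqrt{9606}$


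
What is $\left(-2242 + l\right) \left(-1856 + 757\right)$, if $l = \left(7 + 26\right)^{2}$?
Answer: $1267147$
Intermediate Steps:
$l = 1089$ ($l = 33^{2} = 1089$)
$\left(-2242 + l\right) \left(-1856 + 757\right) = \left(-2242 + 1089\right) \left(-1856 + 757\right) = \left(-1153\right) \left(-1099\right) = 1267147$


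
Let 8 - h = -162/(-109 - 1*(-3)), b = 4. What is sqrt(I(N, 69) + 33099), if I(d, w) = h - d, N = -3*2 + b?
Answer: 2*sqrt(23249722)/53 ≈ 181.95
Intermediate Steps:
N = -2 (N = -3*2 + 4 = -6 + 4 = -2)
h = 343/53 (h = 8 - (-162)/(-109 - 1*(-3)) = 8 - (-162)/(-109 + 3) = 8 - (-162)/(-106) = 8 - (-162)*(-1)/106 = 8 - 1*81/53 = 8 - 81/53 = 343/53 ≈ 6.4717)
I(d, w) = 343/53 - d
sqrt(I(N, 69) + 33099) = sqrt((343/53 - 1*(-2)) + 33099) = sqrt((343/53 + 2) + 33099) = sqrt(449/53 + 33099) = sqrt(1754696/53) = 2*sqrt(23249722)/53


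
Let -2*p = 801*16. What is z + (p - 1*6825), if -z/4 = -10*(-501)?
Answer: -33273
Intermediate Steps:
z = -20040 (z = -(-40)*(-501) = -4*5010 = -20040)
p = -6408 (p = -801*16/2 = -1/2*12816 = -6408)
z + (p - 1*6825) = -20040 + (-6408 - 1*6825) = -20040 + (-6408 - 6825) = -20040 - 13233 = -33273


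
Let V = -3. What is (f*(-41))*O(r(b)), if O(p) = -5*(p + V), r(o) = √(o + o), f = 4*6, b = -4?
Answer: -14760 + 9840*I*√2 ≈ -14760.0 + 13916.0*I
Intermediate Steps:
f = 24
r(o) = √2*√o (r(o) = √(2*o) = √2*√o)
O(p) = 15 - 5*p (O(p) = -5*(p - 3) = -5*(-3 + p) = 15 - 5*p)
(f*(-41))*O(r(b)) = (24*(-41))*(15 - 5*√2*√(-4)) = -984*(15 - 5*√2*2*I) = -984*(15 - 10*I*√2) = -14760 + 9840*I*√2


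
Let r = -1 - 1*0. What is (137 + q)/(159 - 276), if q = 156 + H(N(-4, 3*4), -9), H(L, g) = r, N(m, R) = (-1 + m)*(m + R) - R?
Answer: -292/117 ≈ -2.4957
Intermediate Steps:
r = -1 (r = -1 + 0 = -1)
N(m, R) = -R + (-1 + m)*(R + m) (N(m, R) = (-1 + m)*(R + m) - R = -R + (-1 + m)*(R + m))
H(L, g) = -1
q = 155 (q = 156 - 1 = 155)
(137 + q)/(159 - 276) = (137 + 155)/(159 - 276) = 292/(-117) = 292*(-1/117) = -292/117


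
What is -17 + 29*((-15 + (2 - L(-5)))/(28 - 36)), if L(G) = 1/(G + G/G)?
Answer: 935/32 ≈ 29.219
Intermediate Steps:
L(G) = 1/(1 + G) (L(G) = 1/(G + 1) = 1/(1 + G))
-17 + 29*((-15 + (2 - L(-5)))/(28 - 36)) = -17 + 29*((-15 + (2 - 1/(1 - 5)))/(28 - 36)) = -17 + 29*((-15 + (2 - 1/(-4)))/(-8)) = -17 + 29*((-15 + (2 - 1*(-¼)))*(-⅛)) = -17 + 29*((-15 + (2 + ¼))*(-⅛)) = -17 + 29*((-15 + 9/4)*(-⅛)) = -17 + 29*(-51/4*(-⅛)) = -17 + 29*(51/32) = -17 + 1479/32 = 935/32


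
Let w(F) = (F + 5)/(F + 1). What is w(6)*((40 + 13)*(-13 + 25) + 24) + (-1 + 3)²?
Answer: 7288/7 ≈ 1041.1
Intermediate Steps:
w(F) = (5 + F)/(1 + F)
w(6)*((40 + 13)*(-13 + 25) + 24) + (-1 + 3)² = ((5 + 6)/(1 + 6))*((40 + 13)*(-13 + 25) + 24) + (-1 + 3)² = (11/7)*(53*12 + 24) + 2² = ((⅐)*11)*(636 + 24) + 4 = (11/7)*660 + 4 = 7260/7 + 4 = 7288/7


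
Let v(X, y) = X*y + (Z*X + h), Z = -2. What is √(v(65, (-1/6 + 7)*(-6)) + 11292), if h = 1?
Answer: √8498 ≈ 92.185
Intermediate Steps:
v(X, y) = 1 - 2*X + X*y (v(X, y) = X*y + (-2*X + 1) = X*y + (1 - 2*X) = 1 - 2*X + X*y)
√(v(65, (-1/6 + 7)*(-6)) + 11292) = √((1 - 2*65 + 65*((-1/6 + 7)*(-6))) + 11292) = √((1 - 130 + 65*((-1*⅙ + 7)*(-6))) + 11292) = √((1 - 130 + 65*((-⅙ + 7)*(-6))) + 11292) = √((1 - 130 + 65*((41/6)*(-6))) + 11292) = √((1 - 130 + 65*(-41)) + 11292) = √((1 - 130 - 2665) + 11292) = √(-2794 + 11292) = √8498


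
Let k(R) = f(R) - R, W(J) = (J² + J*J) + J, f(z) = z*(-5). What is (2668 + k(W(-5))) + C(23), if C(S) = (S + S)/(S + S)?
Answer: 2399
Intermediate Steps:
f(z) = -5*z
W(J) = J + 2*J² (W(J) = (J² + J²) + J = 2*J² + J = J + 2*J²)
k(R) = -6*R (k(R) = -5*R - R = -6*R)
C(S) = 1 (C(S) = (2*S)/((2*S)) = (2*S)*(1/(2*S)) = 1)
(2668 + k(W(-5))) + C(23) = (2668 - (-30)*(1 + 2*(-5))) + 1 = (2668 - (-30)*(1 - 10)) + 1 = (2668 - (-30)*(-9)) + 1 = (2668 - 6*45) + 1 = (2668 - 270) + 1 = 2398 + 1 = 2399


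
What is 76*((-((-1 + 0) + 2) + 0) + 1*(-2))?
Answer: -228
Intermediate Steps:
76*((-((-1 + 0) + 2) + 0) + 1*(-2)) = 76*((-(-1 + 2) + 0) - 2) = 76*((-1*1 + 0) - 2) = 76*((-1 + 0) - 2) = 76*(-1 - 2) = 76*(-3) = -228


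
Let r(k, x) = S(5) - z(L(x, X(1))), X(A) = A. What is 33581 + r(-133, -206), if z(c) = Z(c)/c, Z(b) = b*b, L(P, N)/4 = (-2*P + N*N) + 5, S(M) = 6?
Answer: 31915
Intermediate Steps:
L(P, N) = 20 - 8*P + 4*N² (L(P, N) = 4*((-2*P + N*N) + 5) = 4*((-2*P + N²) + 5) = 4*((N² - 2*P) + 5) = 4*(5 + N² - 2*P) = 20 - 8*P + 4*N²)
Z(b) = b²
z(c) = c (z(c) = c²/c = c)
r(k, x) = -18 + 8*x (r(k, x) = 6 - (20 - 8*x + 4*1²) = 6 - (20 - 8*x + 4*1) = 6 - (20 - 8*x + 4) = 6 - (24 - 8*x) = 6 + (-24 + 8*x) = -18 + 8*x)
33581 + r(-133, -206) = 33581 + (-18 + 8*(-206)) = 33581 + (-18 - 1648) = 33581 - 1666 = 31915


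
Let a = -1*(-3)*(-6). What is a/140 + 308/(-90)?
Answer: -2237/630 ≈ -3.5508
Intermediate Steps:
a = -18 (a = 3*(-6) = -18)
a/140 + 308/(-90) = -18/140 + 308/(-90) = -18*1/140 + 308*(-1/90) = -9/70 - 154/45 = -2237/630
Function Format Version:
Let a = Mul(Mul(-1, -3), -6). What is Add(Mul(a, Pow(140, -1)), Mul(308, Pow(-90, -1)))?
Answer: Rational(-2237, 630) ≈ -3.5508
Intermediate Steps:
a = -18 (a = Mul(3, -6) = -18)
Add(Mul(a, Pow(140, -1)), Mul(308, Pow(-90, -1))) = Add(Mul(-18, Pow(140, -1)), Mul(308, Pow(-90, -1))) = Add(Mul(-18, Rational(1, 140)), Mul(308, Rational(-1, 90))) = Add(Rational(-9, 70), Rational(-154, 45)) = Rational(-2237, 630)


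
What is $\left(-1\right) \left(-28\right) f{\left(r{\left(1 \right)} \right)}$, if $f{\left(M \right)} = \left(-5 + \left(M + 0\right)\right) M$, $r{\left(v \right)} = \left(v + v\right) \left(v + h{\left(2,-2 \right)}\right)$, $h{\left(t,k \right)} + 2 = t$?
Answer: $-168$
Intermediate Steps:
$h{\left(t,k \right)} = -2 + t$
$r{\left(v \right)} = 2 v^{2}$ ($r{\left(v \right)} = \left(v + v\right) \left(v + \left(-2 + 2\right)\right) = 2 v \left(v + 0\right) = 2 v v = 2 v^{2}$)
$f{\left(M \right)} = M \left(-5 + M\right)$ ($f{\left(M \right)} = \left(-5 + M\right) M = M \left(-5 + M\right)$)
$\left(-1\right) \left(-28\right) f{\left(r{\left(1 \right)} \right)} = \left(-1\right) \left(-28\right) 2 \cdot 1^{2} \left(-5 + 2 \cdot 1^{2}\right) = 28 \cdot 2 \cdot 1 \left(-5 + 2 \cdot 1\right) = 28 \cdot 2 \left(-5 + 2\right) = 28 \cdot 2 \left(-3\right) = 28 \left(-6\right) = -168$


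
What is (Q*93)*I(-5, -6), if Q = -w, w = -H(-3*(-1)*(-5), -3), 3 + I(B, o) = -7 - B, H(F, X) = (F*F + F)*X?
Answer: 292950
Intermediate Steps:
H(F, X) = X*(F + F²) (H(F, X) = (F² + F)*X = (F + F²)*X = X*(F + F²))
I(B, o) = -10 - B (I(B, o) = -3 + (-7 - B) = -10 - B)
w = 630 (w = --3*(-1)*(-5)*(-3)*(1 - 3*(-1)*(-5)) = -3*(-5)*(-3)*(1 + 3*(-5)) = -(-15)*(-3)*(1 - 15) = -(-15)*(-3)*(-14) = -1*(-630) = 630)
Q = -630 (Q = -1*630 = -630)
(Q*93)*I(-5, -6) = (-630*93)*(-10 - 1*(-5)) = -58590*(-10 + 5) = -58590*(-5) = 292950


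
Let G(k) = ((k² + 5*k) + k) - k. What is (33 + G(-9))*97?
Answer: 6693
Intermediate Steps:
G(k) = k² + 5*k (G(k) = (k² + 6*k) - k = k² + 5*k)
(33 + G(-9))*97 = (33 - 9*(5 - 9))*97 = (33 - 9*(-4))*97 = (33 + 36)*97 = 69*97 = 6693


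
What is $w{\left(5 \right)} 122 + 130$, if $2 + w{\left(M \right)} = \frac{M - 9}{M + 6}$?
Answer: $- \frac{1742}{11} \approx -158.36$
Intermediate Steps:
$w{\left(M \right)} = -2 + \frac{-9 + M}{6 + M}$ ($w{\left(M \right)} = -2 + \frac{M - 9}{M + 6} = -2 + \frac{-9 + M}{6 + M}$)
$w{\left(5 \right)} 122 + 130 = \frac{-21 - 5}{6 + 5} \cdot 122 + 130 = \frac{-21 - 5}{11} \cdot 122 + 130 = \frac{1}{11} \left(-26\right) 122 + 130 = \left(- \frac{26}{11}\right) 122 + 130 = - \frac{3172}{11} + 130 = - \frac{1742}{11}$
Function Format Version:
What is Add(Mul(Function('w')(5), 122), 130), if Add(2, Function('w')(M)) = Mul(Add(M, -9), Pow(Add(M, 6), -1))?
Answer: Rational(-1742, 11) ≈ -158.36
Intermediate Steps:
Function('w')(M) = Add(-2, Mul(Pow(Add(6, M), -1), Add(-9, M))) (Function('w')(M) = Add(-2, Mul(Add(M, -9), Pow(Add(M, 6), -1))) = Add(-2, Mul(Add(-9, M), Pow(Add(6, M), -1))) = Add(-2, Mul(Pow(Add(6, M), -1), Add(-9, M))))
Add(Mul(Function('w')(5), 122), 130) = Add(Mul(Mul(Pow(Add(6, 5), -1), Add(-21, Mul(-1, 5))), 122), 130) = Add(Mul(Mul(Pow(11, -1), Add(-21, -5)), 122), 130) = Add(Mul(Mul(Rational(1, 11), -26), 122), 130) = Add(Mul(Rational(-26, 11), 122), 130) = Add(Rational(-3172, 11), 130) = Rational(-1742, 11)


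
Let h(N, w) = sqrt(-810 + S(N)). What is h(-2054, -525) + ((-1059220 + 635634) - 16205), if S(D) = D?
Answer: -439791 + 4*I*sqrt(179) ≈ -4.3979e+5 + 53.516*I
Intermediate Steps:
h(N, w) = sqrt(-810 + N)
h(-2054, -525) + ((-1059220 + 635634) - 16205) = sqrt(-810 - 2054) + ((-1059220 + 635634) - 16205) = sqrt(-2864) + (-423586 - 16205) = 4*I*sqrt(179) - 439791 = -439791 + 4*I*sqrt(179)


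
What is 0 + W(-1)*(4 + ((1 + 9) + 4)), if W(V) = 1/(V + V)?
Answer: -9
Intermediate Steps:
W(V) = 1/(2*V)
0 + W(-1)*(4 + ((1 + 9) + 4)) = 0 + ((½)/(-1))*(4 + ((1 + 9) + 4)) = 0 + ((½)*(-1))*(4 + (10 + 4)) = 0 - (4 + 14)/2 = 0 - ½*18 = 0 - 9 = -9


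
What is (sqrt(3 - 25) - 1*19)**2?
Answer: (19 - I*sqrt(22))**2 ≈ 339.0 - 178.24*I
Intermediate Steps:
(sqrt(3 - 25) - 1*19)**2 = (sqrt(-22) - 19)**2 = (I*sqrt(22) - 19)**2 = (-19 + I*sqrt(22))**2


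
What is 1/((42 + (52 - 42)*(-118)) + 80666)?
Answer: 1/79528 ≈ 1.2574e-5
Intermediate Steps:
1/((42 + (52 - 42)*(-118)) + 80666) = 1/((42 + 10*(-118)) + 80666) = 1/((42 - 1180) + 80666) = 1/(-1138 + 80666) = 1/79528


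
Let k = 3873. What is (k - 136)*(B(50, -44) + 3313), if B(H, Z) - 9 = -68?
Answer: 12160198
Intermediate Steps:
B(H, Z) = -59 (B(H, Z) = 9 - 68 = -59)
(k - 136)*(B(50, -44) + 3313) = (3873 - 136)*(-59 + 3313) = 3737*3254 = 12160198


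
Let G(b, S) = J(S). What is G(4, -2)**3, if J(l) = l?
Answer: -8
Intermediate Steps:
G(b, S) = S
G(4, -2)**3 = (-2)**3 = -8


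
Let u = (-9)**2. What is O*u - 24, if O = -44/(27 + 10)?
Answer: -4452/37 ≈ -120.32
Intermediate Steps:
O = -44/37 ≈ -1.1892
u = 81
O*u - 24 = -44/37*81 - 24 = -3564/37 - 24 = -4452/37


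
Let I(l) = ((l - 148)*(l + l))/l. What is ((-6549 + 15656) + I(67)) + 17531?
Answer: 26476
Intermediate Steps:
I(l) = -296 + 2*l (I(l) = ((-148 + l)*(2*l))/l = (2*l*(-148 + l))/l = -296 + 2*l)
((-6549 + 15656) + I(67)) + 17531 = ((-6549 + 15656) + (-296 + 2*67)) + 17531 = (9107 + (-296 + 134)) + 17531 = (9107 - 162) + 17531 = 8945 + 17531 = 26476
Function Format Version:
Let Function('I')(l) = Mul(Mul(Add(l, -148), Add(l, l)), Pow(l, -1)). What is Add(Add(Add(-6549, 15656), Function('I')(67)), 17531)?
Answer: 26476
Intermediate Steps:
Function('I')(l) = Add(-296, Mul(2, l)) (Function('I')(l) = Mul(Mul(Add(-148, l), Mul(2, l)), Pow(l, -1)) = Mul(Mul(2, l, Add(-148, l)), Pow(l, -1)) = Add(-296, Mul(2, l)))
Add(Add(Add(-6549, 15656), Function('I')(67)), 17531) = Add(Add(Add(-6549, 15656), Add(-296, Mul(2, 67))), 17531) = Add(Add(9107, Add(-296, 134)), 17531) = Add(Add(9107, -162), 17531) = Add(8945, 17531) = 26476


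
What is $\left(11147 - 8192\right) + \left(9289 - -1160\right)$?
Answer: $13404$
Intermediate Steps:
$\left(11147 - 8192\right) + \left(9289 - -1160\right) = 2955 + \left(9289 + 1160\right) = 2955 + 10449 = 13404$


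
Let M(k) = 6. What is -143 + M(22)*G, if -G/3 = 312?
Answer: -5759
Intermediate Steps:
G = -936 (G = -3*312 = -936)
-143 + M(22)*G = -143 + 6*(-936) = -143 - 5616 = -5759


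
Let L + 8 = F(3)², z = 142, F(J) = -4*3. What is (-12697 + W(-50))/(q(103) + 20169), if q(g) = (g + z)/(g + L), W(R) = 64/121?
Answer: -367169247/583296956 ≈ -0.62947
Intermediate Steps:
W(R) = 64/121 (W(R) = 64*(1/121) = 64/121)
F(J) = -12
L = 136 (L = -8 + (-12)² = -8 + 144 = 136)
q(g) = (142 + g)/(136 + g) (q(g) = (g + 142)/(g + 136) = (142 + g)/(136 + g))
(-12697 + W(-50))/(q(103) + 20169) = (-12697 + 64/121)/((142 + 103)/(136 + 103) + 20169) = -1536273/(121*(245/239 + 20169)) = -1536273/(121*4820636/239) = -1536273/121*239/4820636 = -367169247/583296956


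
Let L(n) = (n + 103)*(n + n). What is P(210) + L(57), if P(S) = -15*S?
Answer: 15090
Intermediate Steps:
L(n) = 2*n*(103 + n) (L(n) = (103 + n)*(2*n) = 2*n*(103 + n))
P(210) + L(57) = -15*210 + 2*57*(103 + 57) = -3150 + 2*57*160 = -3150 + 18240 = 15090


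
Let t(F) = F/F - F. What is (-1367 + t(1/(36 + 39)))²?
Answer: 10496207401/5625 ≈ 1.8660e+6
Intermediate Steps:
t(F) = 1 - F
(-1367 + t(1/(36 + 39)))² = (-1367 + (1 - 1/(36 + 39)))² = (-1367 + (1 - 1/75))² = (-1367 + 74/75)² = (-102451/75)² = 10496207401/5625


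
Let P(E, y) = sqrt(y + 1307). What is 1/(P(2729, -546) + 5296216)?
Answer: 5296216/28049903917895 - sqrt(761)/28049903917895 ≈ 1.8881e-7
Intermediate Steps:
P(E, y) = sqrt(1307 + y)
1/(P(2729, -546) + 5296216) = 1/(sqrt(1307 - 546) + 5296216) = 1/(sqrt(761) + 5296216) = 1/(5296216 + sqrt(761))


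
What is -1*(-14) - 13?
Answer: 1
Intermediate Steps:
-1*(-14) - 13 = 14 - 13 = 1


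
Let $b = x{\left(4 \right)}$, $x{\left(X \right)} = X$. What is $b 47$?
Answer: $188$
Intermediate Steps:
$b = 4$
$b 47 = 4 \cdot 47 = 188$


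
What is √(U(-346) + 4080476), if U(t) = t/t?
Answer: √4080477 ≈ 2020.0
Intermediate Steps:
U(t) = 1
√(U(-346) + 4080476) = √(1 + 4080476) = √4080477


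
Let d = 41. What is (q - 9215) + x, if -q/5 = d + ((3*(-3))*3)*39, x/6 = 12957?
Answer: 73587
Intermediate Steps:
x = 77742 (x = 6*12957 = 77742)
q = 5060 (q = -5*(41 + ((3*(-3))*3)*39) = -5*(41 - 9*3*39) = -5*(41 - 27*39) = -5*(41 - 1053) = -5*(-1012) = 5060)
(q - 9215) + x = (5060 - 9215) + 77742 = -4155 + 77742 = 73587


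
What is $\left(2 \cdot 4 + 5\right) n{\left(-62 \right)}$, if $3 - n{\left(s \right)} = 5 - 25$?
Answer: $299$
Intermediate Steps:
$n{\left(s \right)} = 23$ ($n{\left(s \right)} = 3 - \left(5 - 25\right) = 3 - -20 = 3 + 20 = 23$)
$\left(2 \cdot 4 + 5\right) n{\left(-62 \right)} = \left(2 \cdot 4 + 5\right) 23 = \left(8 + 5\right) 23 = 13 \cdot 23 = 299$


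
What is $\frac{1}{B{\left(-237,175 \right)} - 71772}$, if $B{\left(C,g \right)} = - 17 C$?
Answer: $- \frac{1}{67743} \approx -1.4762 \cdot 10^{-5}$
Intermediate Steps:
$\frac{1}{B{\left(-237,175 \right)} - 71772} = \frac{1}{\left(-17\right) \left(-237\right) - 71772} = \frac{1}{4029 - 71772} = \frac{1}{-67743} = - \frac{1}{67743}$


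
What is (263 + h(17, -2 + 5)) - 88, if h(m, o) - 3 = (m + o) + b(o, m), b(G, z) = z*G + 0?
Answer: 249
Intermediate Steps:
b(G, z) = G*z (b(G, z) = G*z + 0 = G*z)
h(m, o) = 3 + m + o + m*o (h(m, o) = 3 + ((m + o) + o*m) = 3 + ((m + o) + m*o) = 3 + (m + o + m*o) = 3 + m + o + m*o)
(263 + h(17, -2 + 5)) - 88 = (263 + (3 + 17 + (-2 + 5) + 17*(-2 + 5))) - 88 = (263 + (3 + 17 + 3 + 17*3)) - 88 = (263 + (3 + 17 + 3 + 51)) - 88 = (263 + 74) - 88 = 337 - 88 = 249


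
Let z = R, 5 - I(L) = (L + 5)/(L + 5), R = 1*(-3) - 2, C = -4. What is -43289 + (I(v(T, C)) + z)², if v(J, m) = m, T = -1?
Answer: -43288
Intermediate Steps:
R = -5 (R = -3 - 2 = -5)
I(L) = 4 (I(L) = 5 - (L + 5)/(L + 5) = 5 - (5 + L)/(5 + L) = 5 - 1*1 = 5 - 1 = 4)
z = -5
-43289 + (I(v(T, C)) + z)² = -43289 + (4 - 5)² = -43289 + (-1)² = -43289 + 1 = -43288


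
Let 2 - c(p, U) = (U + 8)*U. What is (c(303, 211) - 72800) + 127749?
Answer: 8742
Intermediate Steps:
c(p, U) = 2 - U*(8 + U) (c(p, U) = 2 - (U + 8)*U = 2 - (8 + U)*U = 2 - U*(8 + U))
(c(303, 211) - 72800) + 127749 = ((2 - 1*211**2 - 8*211) - 72800) + 127749 = ((2 - 1*44521 - 1688) - 72800) + 127749 = ((2 - 44521 - 1688) - 72800) + 127749 = (-46207 - 72800) + 127749 = -119007 + 127749 = 8742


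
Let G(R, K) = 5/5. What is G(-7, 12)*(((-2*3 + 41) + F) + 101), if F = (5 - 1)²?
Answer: 152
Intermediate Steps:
F = 16 (F = 4² = 16)
G(R, K) = 1 (G(R, K) = 5*(⅕) = 1)
G(-7, 12)*(((-2*3 + 41) + F) + 101) = 1*(((-2*3 + 41) + 16) + 101) = 1*(((-6 + 41) + 16) + 101) = 1*((35 + 16) + 101) = 1*(51 + 101) = 1*152 = 152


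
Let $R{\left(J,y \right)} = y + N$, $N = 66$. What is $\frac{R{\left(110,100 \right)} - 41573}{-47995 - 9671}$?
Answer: $\frac{41407}{57666} \approx 0.71805$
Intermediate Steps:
$R{\left(J,y \right)} = 66 + y$ ($R{\left(J,y \right)} = y + 66 = 66 + y$)
$\frac{R{\left(110,100 \right)} - 41573}{-47995 - 9671} = \frac{\left(66 + 100\right) - 41573}{-47995 - 9671} = \frac{166 - 41573}{-47995 - 9671} = - \frac{41407}{-47995 - 9671} = - \frac{41407}{-57666} = \left(-41407\right) \left(- \frac{1}{57666}\right) = \frac{41407}{57666}$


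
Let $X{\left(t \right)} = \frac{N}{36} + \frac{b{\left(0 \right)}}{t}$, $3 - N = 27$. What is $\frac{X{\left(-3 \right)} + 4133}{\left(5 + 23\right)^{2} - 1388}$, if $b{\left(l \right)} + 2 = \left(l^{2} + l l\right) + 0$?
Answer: $- \frac{4133}{604} \approx -6.8427$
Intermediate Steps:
$N = -24$ ($N = 3 - 27 = -24$)
$b{\left(l \right)} = -2 + 2 l^{2}$ ($b{\left(l \right)} = -2 + \left(\left(l^{2} + l l\right) + 0\right) = -2 + \left(\left(l^{2} + l^{2}\right) + 0\right) = -2 + \left(2 l^{2} + 0\right) = -2 + 2 l^{2}$)
$X{\left(t \right)} = - \frac{2}{3} - \frac{2}{t}$ ($X{\left(t \right)} = - \frac{24}{36} + \frac{-2 + 2 \cdot 0^{2}}{t} = \left(-24\right) \frac{1}{36} + \frac{-2 + 2 \cdot 0}{t} = - \frac{2}{3} + \frac{-2 + 0}{t} = - \frac{2}{3} - \frac{2}{t}$)
$\frac{X{\left(-3 \right)} + 4133}{\left(5 + 23\right)^{2} - 1388} = \frac{\left(- \frac{2}{3} - \frac{2}{-3}\right) + 4133}{\left(5 + 23\right)^{2} - 1388} = \frac{\left(- \frac{2}{3} - - \frac{2}{3}\right) + 4133}{28^{2} - 1388} = \frac{\left(- \frac{2}{3} + \frac{2}{3}\right) + 4133}{784 - 1388} = \frac{0 + 4133}{-604} = 4133 \left(- \frac{1}{604}\right) = - \frac{4133}{604}$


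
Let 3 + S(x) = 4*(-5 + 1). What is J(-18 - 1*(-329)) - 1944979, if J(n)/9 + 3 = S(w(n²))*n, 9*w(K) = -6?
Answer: -1998187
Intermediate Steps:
w(K) = -⅔ (w(K) = (⅑)*(-6) = -⅔)
S(x) = -19 (S(x) = -3 + 4*(-5 + 1) = -3 + 4*(-4) = -3 - 16 = -19)
J(n) = -27 - 171*n (J(n) = -27 + 9*(-19*n) = -27 - 171*n)
J(-18 - 1*(-329)) - 1944979 = (-27 - 171*(-18 - 1*(-329))) - 1944979 = (-27 - 171*(-18 + 329)) - 1944979 = (-27 - 171*311) - 1944979 = (-27 - 53181) - 1944979 = -53208 - 1944979 = -1998187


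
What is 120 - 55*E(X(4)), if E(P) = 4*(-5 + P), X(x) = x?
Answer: 340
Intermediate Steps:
E(P) = -20 + 4*P
120 - 55*E(X(4)) = 120 - 55*(-20 + 4*4) = 120 - 55*(-20 + 16) = 120 - 55*(-4) = 120 + 220 = 340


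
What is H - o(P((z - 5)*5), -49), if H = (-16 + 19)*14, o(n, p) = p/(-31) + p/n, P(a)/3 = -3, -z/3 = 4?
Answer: 9758/279 ≈ 34.975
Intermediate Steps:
z = -12 (z = -3*4 = -12)
P(a) = -9 (P(a) = 3*(-3) = -9)
o(n, p) = -p/31 + p/n (o(n, p) = p*(-1/31) + p/n = -p/31 + p/n)
H = 42 (H = 3*14 = 42)
H - o(P((z - 5)*5), -49) = 42 - (-1/31*(-49) - 49/(-9)) = 42 - (49/31 - 49*(-⅑)) = 42 - (49/31 + 49/9) = 42 - 1*1960/279 = 42 - 1960/279 = 9758/279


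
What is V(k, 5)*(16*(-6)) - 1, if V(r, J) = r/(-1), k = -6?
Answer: -577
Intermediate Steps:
V(r, J) = -r (V(r, J) = r*(-1) = -r)
V(k, 5)*(16*(-6)) - 1 = (-1*(-6))*(16*(-6)) - 1 = 6*(-96) - 1 = -576 - 1 = -577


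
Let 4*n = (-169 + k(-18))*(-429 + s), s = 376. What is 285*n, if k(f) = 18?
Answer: 2280855/4 ≈ 5.7021e+5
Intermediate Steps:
n = 8003/4 (n = ((-169 + 18)*(-429 + 376))/4 = (-151*(-53))/4 = (1/4)*8003 = 8003/4 ≈ 2000.8)
285*n = 285*(8003/4) = 2280855/4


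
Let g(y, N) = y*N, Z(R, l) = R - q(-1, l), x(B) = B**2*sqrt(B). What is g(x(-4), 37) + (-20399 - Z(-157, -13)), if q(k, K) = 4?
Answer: -20238 + 1184*I ≈ -20238.0 + 1184.0*I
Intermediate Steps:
x(B) = B**(5/2)
Z(R, l) = -4 + R (Z(R, l) = R - 1*4 = R - 4 = -4 + R)
g(y, N) = N*y
g(x(-4), 37) + (-20399 - Z(-157, -13)) = 37*(-4)**(5/2) + (-20399 - (-4 - 157)) = 37*(32*I) + (-20399 - 1*(-161)) = 1184*I + (-20399 + 161) = 1184*I - 20238 = -20238 + 1184*I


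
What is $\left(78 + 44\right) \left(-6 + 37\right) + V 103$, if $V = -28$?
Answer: $898$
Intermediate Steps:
$\left(78 + 44\right) \left(-6 + 37\right) + V 103 = \left(78 + 44\right) \left(-6 + 37\right) - 2884 = 122 \cdot 31 - 2884 = 3782 - 2884 = 898$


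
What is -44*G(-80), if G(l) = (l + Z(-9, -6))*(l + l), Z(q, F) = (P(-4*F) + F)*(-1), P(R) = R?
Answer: -689920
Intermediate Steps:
Z(q, F) = 3*F (Z(q, F) = (-4*F + F)*(-1) = -3*F*(-1) = 3*F)
G(l) = 2*l*(-18 + l) (G(l) = (l + 3*(-6))*(l + l) = (l - 18)*(2*l) = (-18 + l)*(2*l) = 2*l*(-18 + l))
-44*G(-80) = -88*(-80)*(-18 - 80) = -88*(-80)*(-98) = -44*15680 = -689920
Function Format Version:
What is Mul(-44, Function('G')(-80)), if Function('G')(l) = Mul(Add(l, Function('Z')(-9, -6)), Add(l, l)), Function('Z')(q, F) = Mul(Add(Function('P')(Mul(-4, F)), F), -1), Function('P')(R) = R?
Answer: -689920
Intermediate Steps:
Function('Z')(q, F) = Mul(3, F) (Function('Z')(q, F) = Mul(Add(Mul(-4, F), F), -1) = Mul(Mul(-3, F), -1) = Mul(3, F))
Function('G')(l) = Mul(2, l, Add(-18, l)) (Function('G')(l) = Mul(Add(l, Mul(3, -6)), Add(l, l)) = Mul(Add(l, -18), Mul(2, l)) = Mul(Add(-18, l), Mul(2, l)) = Mul(2, l, Add(-18, l)))
Mul(-44, Function('G')(-80)) = Mul(-44, Mul(2, -80, Add(-18, -80))) = Mul(-44, Mul(2, -80, -98)) = Mul(-44, 15680) = -689920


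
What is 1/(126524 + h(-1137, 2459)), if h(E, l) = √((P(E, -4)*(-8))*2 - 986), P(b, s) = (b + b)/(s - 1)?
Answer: 316310/40020827097 - I*√206570/80041654194 ≈ 7.9036e-6 - 5.6783e-9*I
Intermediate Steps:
P(b, s) = 2*b/(-1 + s) (P(b, s) = (2*b)/(-1 + s) = 2*b/(-1 + s))
h(E, l) = √(-986 + 32*E/5) (h(E, l) = √(((2*E/(-1 - 4))*(-8))*2 - 986) = √(((2*E/(-5))*(-8))*2 - 986) = √(((2*E*(-⅕))*(-8))*2 - 986) = √((-2*E/5*(-8))*2 - 986) = √((16*E/5)*2 - 986) = √(32*E/5 - 986) = √(-986 + 32*E/5))
1/(126524 + h(-1137, 2459)) = 1/(126524 + √(-24650 + 160*(-1137))/5) = 1/(126524 + √(-24650 - 181920)/5) = 1/(126524 + √(-206570)/5) = 1/(126524 + (I*√206570)/5) = 1/(126524 + I*√206570/5)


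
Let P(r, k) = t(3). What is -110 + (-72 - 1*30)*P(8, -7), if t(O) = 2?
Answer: -314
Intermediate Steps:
P(r, k) = 2
-110 + (-72 - 1*30)*P(8, -7) = -110 + (-72 - 1*30)*2 = -110 + (-72 - 30)*2 = -110 - 102*2 = -110 - 204 = -314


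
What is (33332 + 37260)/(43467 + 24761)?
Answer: 17648/17057 ≈ 1.0346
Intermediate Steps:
(33332 + 37260)/(43467 + 24761) = 70592/68228 = 70592*(1/68228) = 17648/17057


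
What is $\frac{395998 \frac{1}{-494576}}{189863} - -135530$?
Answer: $\frac{6363247554260321}{46950841544} \approx 1.3553 \cdot 10^{5}$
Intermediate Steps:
$\frac{395998 \frac{1}{-494576}}{189863} - -135530 = 395998 \left(- \frac{1}{494576}\right) \frac{1}{189863} + 135530 = \left(- \frac{197999}{247288}\right) \frac{1}{189863} + 135530 = - \frac{197999}{46950841544} + 135530 = \frac{6363247554260321}{46950841544}$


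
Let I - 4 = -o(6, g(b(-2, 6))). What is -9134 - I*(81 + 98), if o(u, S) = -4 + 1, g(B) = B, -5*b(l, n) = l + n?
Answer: -10387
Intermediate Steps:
b(l, n) = -l/5 - n/5 (b(l, n) = -(l + n)/5 = -l/5 - n/5)
o(u, S) = -3
I = 7 (I = 4 - 1*(-3) = 4 + 3 = 7)
-9134 - I*(81 + 98) = -9134 - 7*(81 + 98) = -9134 - 7*179 = -9134 - 1*1253 = -9134 - 1253 = -10387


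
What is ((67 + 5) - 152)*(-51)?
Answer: 4080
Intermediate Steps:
((67 + 5) - 152)*(-51) = (72 - 152)*(-51) = -80*(-51) = 4080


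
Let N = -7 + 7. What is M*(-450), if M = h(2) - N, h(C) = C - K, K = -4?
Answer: -2700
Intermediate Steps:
N = 0
h(C) = 4 + C (h(C) = C - 1*(-4) = C + 4 = 4 + C)
M = 6 (M = (4 + 2) - 1*0 = 6 + 0 = 6)
M*(-450) = 6*(-450) = -2700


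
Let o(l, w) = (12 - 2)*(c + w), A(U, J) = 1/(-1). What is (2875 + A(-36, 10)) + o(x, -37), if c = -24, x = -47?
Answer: 2264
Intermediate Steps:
A(U, J) = -1
o(l, w) = -240 + 10*w (o(l, w) = (12 - 2)*(-24 + w) = 10*(-24 + w) = -240 + 10*w)
(2875 + A(-36, 10)) + o(x, -37) = (2875 - 1) + (-240 + 10*(-37)) = 2874 + (-240 - 370) = 2874 - 610 = 2264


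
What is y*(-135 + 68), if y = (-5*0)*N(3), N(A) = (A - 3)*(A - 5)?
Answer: 0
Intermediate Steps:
N(A) = (-5 + A)*(-3 + A) (N(A) = (-3 + A)*(-5 + A) = (-5 + A)*(-3 + A))
y = 0 (y = (-5*0)*(15 + 3² - 8*3) = 0*(15 + 9 - 24) = 0*0 = 0)
y*(-135 + 68) = 0*(-135 + 68) = 0*(-67) = 0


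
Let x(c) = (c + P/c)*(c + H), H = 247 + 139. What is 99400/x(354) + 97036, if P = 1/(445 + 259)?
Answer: 63349835562380/652846241 ≈ 97036.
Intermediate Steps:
P = 1/704 ≈ 0.0014205
H = 386
x(c) = (386 + c)*(c + 1/(704*c)) (x(c) = (c + 1/(704*c))*(c + 386) = (c + 1/(704*c))*(386 + c) = (386 + c)*(c + 1/(704*c)))
99400/x(354) + 97036 = 99400/(1/704 + 354² + 386*354 + (193/352)/354) + 97036 = 99400/(1/704 + 125316 + 136644 + (193/352)*(1/354)) + 97036 = 99400/(1/704 + 125316 + 136644 + 193/124608) + 97036 = 99400/(16321156025/62304) + 97036 = 99400*(62304/16321156025) + 97036 = 247720704/652846241 + 97036 = 63349835562380/652846241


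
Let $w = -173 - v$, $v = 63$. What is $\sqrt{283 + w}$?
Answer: $\sqrt{47} \approx 6.8557$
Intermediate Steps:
$w = -236$ ($w = -173 - 63 = -236$)
$\sqrt{283 + w} = \sqrt{283 - 236} = \sqrt{47}$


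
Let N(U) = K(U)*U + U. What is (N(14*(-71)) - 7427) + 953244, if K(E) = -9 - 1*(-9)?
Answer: 944823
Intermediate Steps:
K(E) = 0 (K(E) = -9 + 9 = 0)
N(U) = U (N(U) = 0*U + U = 0 + U = U)
(N(14*(-71)) - 7427) + 953244 = (14*(-71) - 7427) + 953244 = (-994 - 7427) + 953244 = -8421 + 953244 = 944823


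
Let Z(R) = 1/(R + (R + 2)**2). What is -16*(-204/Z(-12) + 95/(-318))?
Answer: 45670648/159 ≈ 2.8724e+5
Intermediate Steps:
Z(R) = 1/(R + (2 + R)**2)
-16*(-204/Z(-12) + 95/(-318)) = -16*(-(-2448 + 204*(2 - 12)**2) + 95/(-318)) = -16*(-204/(1/(-12 + (-10)**2)) + 95*(-1/318)) = -16*(-204/(1/(-12 + 100)) - 95/318) = -16*(-204/(1/88) - 95/318) = -16*(-204/1/88 - 95/318) = -16*(-204*88 - 95/318) = -16*(-17952 - 95/318) = -16*(-5708831/318) = 45670648/159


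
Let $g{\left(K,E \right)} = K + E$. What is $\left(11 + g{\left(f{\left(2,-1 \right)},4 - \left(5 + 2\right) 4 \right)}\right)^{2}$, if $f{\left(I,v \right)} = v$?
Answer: $196$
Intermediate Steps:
$g{\left(K,E \right)} = E + K$
$\left(11 + g{\left(f{\left(2,-1 \right)},4 - \left(5 + 2\right) 4 \right)}\right)^{2} = \left(11 + \left(\left(4 - \left(5 + 2\right) 4\right) - 1\right)\right)^{2} = \left(11 + \left(\left(4 - 7 \cdot 4\right) - 1\right)\right)^{2} = \left(11 + \left(\left(4 - 28\right) - 1\right)\right)^{2} = \left(11 - 25\right)^{2} = \left(-14\right)^{2} = 196$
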